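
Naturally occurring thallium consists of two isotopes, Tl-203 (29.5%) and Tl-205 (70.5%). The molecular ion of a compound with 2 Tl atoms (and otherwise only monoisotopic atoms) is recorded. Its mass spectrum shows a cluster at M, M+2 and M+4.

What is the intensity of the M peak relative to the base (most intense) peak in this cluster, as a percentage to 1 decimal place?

17.5%

Term probabilities: M 0.0870, M+2 0.4160, M+4 0.4970. Base peak = M+4.
P(M+4) = C(2,2) × 0.295^0 × 0.705^2 = 1 × 1.0000 × 0.497025 = 0.497025 (base)
P(M) = C(2,0) × 0.295^2 × 0.705^0 = 1 × 0.087025 × 1.0000 = 0.087025
Relative intensity = 0.087025 / 0.497025 × 100 = 17.5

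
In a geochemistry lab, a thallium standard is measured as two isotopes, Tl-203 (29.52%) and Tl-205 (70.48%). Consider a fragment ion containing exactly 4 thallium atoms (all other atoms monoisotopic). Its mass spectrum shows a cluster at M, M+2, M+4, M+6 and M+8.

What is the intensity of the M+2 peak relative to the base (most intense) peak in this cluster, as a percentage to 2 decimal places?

17.54%

(0.2952 + 0.7048)^4 gives M 0.0076, M+2 0.0725, M+4 0.2597, M+6 0.4134, M+8 0.2468; the largest is M+6.
P(M+6) = C(4,3) × 0.2952^1 × 0.7048^3 = 4 × 0.2952 × 0.35010449 = 0.413403 (base)
P(M+2) = C(4,1) × 0.2952^3 × 0.7048^1 = 4 × 0.02572463 × 0.7048 = 0.072523
Relative intensity = 0.072523 / 0.413403 × 100 = 17.54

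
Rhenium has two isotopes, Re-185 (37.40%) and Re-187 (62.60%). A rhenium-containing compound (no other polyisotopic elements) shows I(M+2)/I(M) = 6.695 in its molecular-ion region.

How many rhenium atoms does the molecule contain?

4

With n Re atoms, P(M+2)/P(M) = C(n,1)·p^(n−1)q / p^n = n·q/p = n · 0.6260/0.3740.
n = 6.695 × 0.3740/0.6260 = 4.00 ≈ 4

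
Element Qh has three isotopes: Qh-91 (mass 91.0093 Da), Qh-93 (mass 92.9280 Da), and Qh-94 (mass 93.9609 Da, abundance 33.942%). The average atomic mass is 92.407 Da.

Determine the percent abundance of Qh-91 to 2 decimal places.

45.43%

Let x and y be the fractions of Qh-91 and Qh-93. Then x + y = 1 − 0.33942 = 0.66058 and 91.0093x + 92.9280y = 92.407 − 0.33942×93.9609 = 60.514791322.
Substituting: 91.0093x + 92.9280(0.66058 − x) = 60.514791322
(91.0093 − 92.9280)x = -0.871586918  ⇒  x = 0.45426, y = 0.20632
Qh-91: 45.43%, Qh-93: 20.63%.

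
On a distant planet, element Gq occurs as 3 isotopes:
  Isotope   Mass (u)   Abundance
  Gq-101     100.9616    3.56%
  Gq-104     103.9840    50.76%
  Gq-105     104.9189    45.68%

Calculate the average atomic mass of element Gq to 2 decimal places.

104.30 u

Average mass = Σ (abundance × isotope mass) = 0.0356 × 100.9616 + 0.5076 × 103.9840 + 0.4568 × 104.9189
= 3.59423 + 52.78228 + 47.92695 = 104.30346 u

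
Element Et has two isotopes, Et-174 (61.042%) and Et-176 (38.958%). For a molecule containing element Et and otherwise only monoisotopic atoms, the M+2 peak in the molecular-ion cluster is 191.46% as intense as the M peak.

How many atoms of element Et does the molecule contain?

The M+2/M ratio from n Et atoms is n · q/p = n · 0.38958/0.61042.
n = 1.9146 × 0.61042/0.38958 = 3.00 ≈ 3

3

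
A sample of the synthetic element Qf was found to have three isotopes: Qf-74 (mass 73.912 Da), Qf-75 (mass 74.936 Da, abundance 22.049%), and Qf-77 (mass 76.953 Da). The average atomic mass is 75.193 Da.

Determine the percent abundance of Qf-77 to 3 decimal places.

34.700%

Let x and y be the fractions of Qf-74 and Qf-77. Then x + y = 1 − 0.22049 = 0.77951 and 73.912x + 76.953y = 75.193 − 0.22049×74.936 = 58.67036136.
Substituting: 73.912x + 76.953(0.77951 − x) = 58.67036136
(73.912 − 76.953)x = -1.31527167  ⇒  x = 0.43251, y = 0.34700
Qf-74: 43.251%, Qf-77: 34.700%.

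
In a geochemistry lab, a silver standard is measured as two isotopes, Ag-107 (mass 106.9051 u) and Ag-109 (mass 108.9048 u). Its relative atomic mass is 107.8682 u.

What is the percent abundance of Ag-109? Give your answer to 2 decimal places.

48.16%

Let x be the fractional abundance of Ag-107; then Ag-109 has abundance 1 − x.
106.9051·x + 108.9048·(1 − x) = 107.8682
(106.9051 − 108.9048)·x = 107.8682 − 108.9048
x = -1.0366 / -1.9997 = 0.51838 → 51.84% Ag-107, 48.16% Ag-109.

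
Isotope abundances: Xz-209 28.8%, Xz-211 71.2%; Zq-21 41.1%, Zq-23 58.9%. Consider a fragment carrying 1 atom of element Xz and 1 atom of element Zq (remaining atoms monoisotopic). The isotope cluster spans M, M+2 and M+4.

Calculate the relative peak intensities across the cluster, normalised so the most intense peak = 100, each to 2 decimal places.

Element Xz pattern (n=1): 0.2880 : 0.7120
Element Zq pattern (n=1): 0.4110 : 0.5890
Convolve the two distributions (both contribute in 2-u steps):
  M: 0.2880×0.4110 = 0.118368
  M+2: 0.2880×0.5890 + 0.7120×0.4110 = 0.462264
  M+4: 0.7120×0.5890 = 0.419368
Scale to base peak (0.462264) = 100: 25.61 : 100.00 : 90.72

25.61 : 100.00 : 90.72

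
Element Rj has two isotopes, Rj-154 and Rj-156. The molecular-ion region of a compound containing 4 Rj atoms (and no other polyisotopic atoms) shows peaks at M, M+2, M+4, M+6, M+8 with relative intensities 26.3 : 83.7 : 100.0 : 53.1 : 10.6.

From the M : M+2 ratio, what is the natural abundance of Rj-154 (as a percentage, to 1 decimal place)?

55.7%

Write p for the Rj-154 fraction. I(M+2)/I(M) = [C(4,1)·p^3·(1−p)] / p^4 = 4·(1−p)/p = 83.7/26.3 = 3.1825
(1−p)/p = 3.1825/4 = 0.7956  ⇒  p = 1/(1 + 0.7956) = 0.5569
Rj-154: 55.7%, Rj-156: 44.3%.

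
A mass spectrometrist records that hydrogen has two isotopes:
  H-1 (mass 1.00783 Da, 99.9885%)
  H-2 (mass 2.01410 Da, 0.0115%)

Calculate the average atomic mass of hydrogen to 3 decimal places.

1.008 Da

Weight each isotope mass by its fractional abundance: 0.999885 × 1.00783 + 0.000115 × 2.01410
= 1.007714 + 0.000232 = 1.007946 Da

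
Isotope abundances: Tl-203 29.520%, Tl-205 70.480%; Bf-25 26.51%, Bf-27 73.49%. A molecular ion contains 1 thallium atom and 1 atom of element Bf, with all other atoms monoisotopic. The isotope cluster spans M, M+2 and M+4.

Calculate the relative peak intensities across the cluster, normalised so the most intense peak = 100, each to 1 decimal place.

15.1 : 78.0 : 100.0

Thallium pattern (n=1): 0.2952 : 0.7048
Element Bf pattern (n=1): 0.2651 : 0.7349
Convolve the two distributions (both contribute in 2-u steps):
  M: 0.2952×0.2651 = 0.078258
  M+2: 0.2952×0.7349 + 0.7048×0.2651 = 0.403785
  M+4: 0.7048×0.7349 = 0.517958
Scale to base peak (0.517958) = 100: 15.1 : 78.0 : 100.0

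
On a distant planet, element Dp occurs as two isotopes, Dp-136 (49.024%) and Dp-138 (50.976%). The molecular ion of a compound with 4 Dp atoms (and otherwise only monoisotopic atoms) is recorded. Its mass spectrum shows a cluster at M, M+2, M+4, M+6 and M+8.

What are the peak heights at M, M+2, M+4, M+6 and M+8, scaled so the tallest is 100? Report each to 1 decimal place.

15.4 : 64.1 : 100.0 : 69.3 : 18.0

Each Dp atom is independently Dp-136 (p = 0.49024) or Dp-138 (q = 0.50976); the cluster is the binomial expansion (p + q)^4.
P(M) = 0.49024^4 = 0.057761
P(M+2) = 4 × 0.49024^3 × 0.50976^1 = 0.240244
P(M+4) = 6 × 0.49024^2 × 0.50976^2 = 0.374714
P(M+6) = 4 × 0.49024^1 × 0.50976^3 = 0.259756
P(M+8) = 0.50976^4 = 0.067525
The M+4 peak is largest (0.374714); scaling to 100 gives 15.4 : 64.1 : 100.0 : 69.3 : 18.0.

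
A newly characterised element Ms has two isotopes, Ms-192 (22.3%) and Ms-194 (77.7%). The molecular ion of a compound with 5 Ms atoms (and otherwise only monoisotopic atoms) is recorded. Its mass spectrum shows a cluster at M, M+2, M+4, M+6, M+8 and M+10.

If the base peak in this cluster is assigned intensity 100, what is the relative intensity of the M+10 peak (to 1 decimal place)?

69.7

Term probabilities: M 0.0006, M+2 0.0096, M+4 0.0670, M+6 0.2333, M+8 0.4064, M+10 0.2832. Base peak = M+8.
P(M+8) = C(5,4) × 0.223^1 × 0.777^4 = 5 × 0.2230 × 0.36448871 = 0.406405 (base)
P(M+10) = C(5,5) × 0.223^0 × 0.777^5 = 1 × 1.0000 × 0.28320772 = 0.283208
Relative intensity = 0.283208 / 0.406405 × 100 = 69.7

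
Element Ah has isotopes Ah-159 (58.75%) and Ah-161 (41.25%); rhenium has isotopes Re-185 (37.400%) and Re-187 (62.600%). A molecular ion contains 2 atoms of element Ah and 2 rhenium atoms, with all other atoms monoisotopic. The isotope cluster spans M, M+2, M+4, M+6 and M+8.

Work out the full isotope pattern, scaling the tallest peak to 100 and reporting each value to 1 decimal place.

Element Ah pattern (n=2): 0.34515625 : 0.4846875 : 0.17015625
Rhenium pattern (n=2): 0.139876 : 0.468248 : 0.391876
Convolve the two distributions (both contribute in 2-u steps):
  M: 0.34515625×0.139876 = 0.048279
  M+2: 0.34515625×0.468248 + 0.4846875×0.139876 = 0.229415
  M+4: 0.34515625×0.391876 + 0.4846875×0.468248 + 0.17015625×0.139876 = 0.386013
  M+6: 0.4846875×0.391876 + 0.17015625×0.468248 = 0.269613
  M+8: 0.17015625×0.391876 = 0.066680
Scale to base peak (0.386013) = 100: 12.5 : 59.4 : 100.0 : 69.8 : 17.3

12.5 : 59.4 : 100.0 : 69.8 : 17.3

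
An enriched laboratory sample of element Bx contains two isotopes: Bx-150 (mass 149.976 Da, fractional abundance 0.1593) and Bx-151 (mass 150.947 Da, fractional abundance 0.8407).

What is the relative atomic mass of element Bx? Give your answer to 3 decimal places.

150.792 Da

The abundance-weighted mean is 0.1593 × 149.976 + 0.8407 × 150.947
= 23.8912 + 126.9011 = 150.7923 Da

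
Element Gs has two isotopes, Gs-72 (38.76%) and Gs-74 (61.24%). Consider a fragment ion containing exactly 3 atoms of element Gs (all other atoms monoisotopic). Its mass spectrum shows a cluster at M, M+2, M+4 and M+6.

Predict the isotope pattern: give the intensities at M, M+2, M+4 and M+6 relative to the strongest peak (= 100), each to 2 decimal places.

Expanding (0.3876 + 0.6124)^3:
P(M) = 0.3876^3 = 0.058231
P(M+2) = 3 × 0.3876^2 × 0.6124^1 = 0.276009
P(M+4) = 3 × 0.3876^1 × 0.6124^2 = 0.436089
P(M+6) = 0.6124^3 = 0.229671
The M+4 peak is largest (0.436089); scaling to 100 gives 13.35 : 63.29 : 100.00 : 52.67.

13.35 : 63.29 : 100.00 : 52.67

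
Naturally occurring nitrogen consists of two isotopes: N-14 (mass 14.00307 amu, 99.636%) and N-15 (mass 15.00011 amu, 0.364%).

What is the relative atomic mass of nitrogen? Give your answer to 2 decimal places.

Weight each isotope mass by its fractional abundance: 0.99636 × 14.00307 + 0.00364 × 15.00011
= 13.952099 + 0.054600 = 14.006699 amu

14.01 amu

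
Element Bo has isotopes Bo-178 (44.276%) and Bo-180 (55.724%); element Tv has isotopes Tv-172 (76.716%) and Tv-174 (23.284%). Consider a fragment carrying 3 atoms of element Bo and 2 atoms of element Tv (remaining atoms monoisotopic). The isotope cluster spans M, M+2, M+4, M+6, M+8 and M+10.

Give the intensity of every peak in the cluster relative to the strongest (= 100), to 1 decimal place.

Element Bo pattern (n=3): 0.08679708 : 0.327718 : 0.41245275 : 0.17303217
Element Tv pattern (n=2): 0.58853447 : 0.35725107 : 0.05421447
Convolve the two distributions (both contribute in 2-u steps):
  M: 0.08679708×0.58853447 = 0.051083
  M+2: 0.08679708×0.35725107 + 0.327718×0.58853447 = 0.223882
  M+4: 0.08679708×0.05421447 + 0.327718×0.35725107 + 0.41245275×0.58853447 = 0.364526
  M+6: 0.327718×0.05421447 + 0.41245275×0.35725107 + 0.17303217×0.58853447 = 0.266952
  M+8: 0.41245275×0.05421447 + 0.17303217×0.35725107 = 0.084177
  M+10: 0.17303217×0.05421447 = 0.009381
Scale to base peak (0.364526) = 100: 14.0 : 61.4 : 100.0 : 73.2 : 23.1 : 2.6

14.0 : 61.4 : 100.0 : 73.2 : 23.1 : 2.6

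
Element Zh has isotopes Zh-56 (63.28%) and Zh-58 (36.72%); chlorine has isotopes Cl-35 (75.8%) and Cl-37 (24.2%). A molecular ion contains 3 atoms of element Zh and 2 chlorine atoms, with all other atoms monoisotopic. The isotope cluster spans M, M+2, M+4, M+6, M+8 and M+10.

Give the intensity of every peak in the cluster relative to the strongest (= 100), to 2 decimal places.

Element Zh pattern (n=3): 0.2533958 : 0.44112012 : 0.25597236 : 0.04951172
Chlorine pattern (n=2): 0.574564 : 0.366872 : 0.058564
Convolve the two distributions (both contribute in 2-u steps):
  M: 0.2533958×0.574564 = 0.145592
  M+2: 0.2533958×0.366872 + 0.44112012×0.574564 = 0.346416
  M+4: 0.2533958×0.058564 + 0.44112012×0.366872 + 0.25597236×0.574564 = 0.323747
  M+6: 0.44112012×0.058564 + 0.25597236×0.366872 + 0.04951172×0.574564 = 0.148191
  M+8: 0.25597236×0.058564 + 0.04951172×0.366872 = 0.033155
  M+10: 0.04951172×0.058564 = 0.002900
Scale to base peak (0.346416) = 100: 42.03 : 100.00 : 93.46 : 42.78 : 9.57 : 0.84

42.03 : 100.00 : 93.46 : 42.78 : 9.57 : 0.84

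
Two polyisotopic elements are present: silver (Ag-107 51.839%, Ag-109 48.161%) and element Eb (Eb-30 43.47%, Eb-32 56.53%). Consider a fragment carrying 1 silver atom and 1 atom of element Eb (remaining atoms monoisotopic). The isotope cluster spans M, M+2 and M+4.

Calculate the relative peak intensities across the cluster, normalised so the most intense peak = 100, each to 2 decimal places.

Silver pattern (n=1): 0.51839 : 0.48161
Element Eb pattern (n=1): 0.4347 : 0.5653
Convolve the two distributions (both contribute in 2-u steps):
  M: 0.51839×0.4347 = 0.225344
  M+2: 0.51839×0.5653 + 0.48161×0.4347 = 0.502402
  M+4: 0.48161×0.5653 = 0.272254
Scale to base peak (0.502402) = 100: 44.85 : 100.00 : 54.19

44.85 : 100.00 : 54.19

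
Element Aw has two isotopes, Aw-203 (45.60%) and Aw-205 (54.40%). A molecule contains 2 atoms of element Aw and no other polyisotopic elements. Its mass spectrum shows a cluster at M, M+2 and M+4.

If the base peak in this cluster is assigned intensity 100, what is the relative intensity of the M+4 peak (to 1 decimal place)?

59.6

(0.4560 + 0.5440)^2 gives M 0.2079, M+2 0.4961, M+4 0.2959; the largest is M+2.
P(M+2) = C(2,1) × 0.4560^1 × 0.5440^1 = 2 × 0.4560 × 0.5440 = 0.496128 (base)
P(M+4) = C(2,2) × 0.4560^0 × 0.5440^2 = 1 × 1.0000 × 0.295936 = 0.295936
Relative intensity = 0.295936 / 0.496128 × 100 = 59.6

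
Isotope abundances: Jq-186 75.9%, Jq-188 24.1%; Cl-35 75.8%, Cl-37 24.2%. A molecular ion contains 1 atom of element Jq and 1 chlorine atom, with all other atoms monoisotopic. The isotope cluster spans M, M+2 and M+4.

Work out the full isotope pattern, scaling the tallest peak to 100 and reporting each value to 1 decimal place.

100.0 : 63.7 : 10.1

Element Jq pattern (n=1): 0.7590 : 0.2410
Chlorine pattern (n=1): 0.7580 : 0.2420
Convolve the two distributions (both contribute in 2-u steps):
  M: 0.7590×0.7580 = 0.575322
  M+2: 0.7590×0.2420 + 0.2410×0.7580 = 0.366356
  M+4: 0.2410×0.2420 = 0.058322
Scale to base peak (0.575322) = 100: 100.0 : 63.7 : 10.1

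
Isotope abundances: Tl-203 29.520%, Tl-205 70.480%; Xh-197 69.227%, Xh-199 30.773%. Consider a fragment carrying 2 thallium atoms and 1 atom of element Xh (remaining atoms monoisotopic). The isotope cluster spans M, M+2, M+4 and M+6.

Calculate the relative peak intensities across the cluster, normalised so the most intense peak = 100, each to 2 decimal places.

Thallium pattern (n=2): 0.08714304 : 0.41611392 : 0.49674304
Element Xh pattern (n=1): 0.69227 : 0.30773
Convolve the two distributions (both contribute in 2-u steps):
  M: 0.08714304×0.69227 = 0.060327
  M+2: 0.08714304×0.30773 + 0.41611392×0.69227 = 0.314880
  M+4: 0.41611392×0.30773 + 0.49674304×0.69227 = 0.471931
  M+6: 0.49674304×0.30773 = 0.152863
Scale to base peak (0.471931) = 100: 12.78 : 66.72 : 100.00 : 32.39

12.78 : 66.72 : 100.00 : 32.39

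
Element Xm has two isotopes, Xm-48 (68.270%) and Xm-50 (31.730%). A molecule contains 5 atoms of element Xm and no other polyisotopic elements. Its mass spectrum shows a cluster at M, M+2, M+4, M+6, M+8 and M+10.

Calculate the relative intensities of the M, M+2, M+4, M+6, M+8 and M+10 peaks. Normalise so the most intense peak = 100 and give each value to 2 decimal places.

43.03 : 100.00 : 92.95 : 43.20 : 10.04 : 0.93

Expanding (0.68270 + 0.31730)^5:
P(M) = 0.68270^5 = 0.148303
P(M+2) = 5 × 0.68270^4 × 0.31730^1 = 0.344635
P(M+4) = 10 × 0.68270^3 × 0.31730^2 = 0.320354
P(M+6) = 10 × 0.68270^2 × 0.31730^3 = 0.148892
P(M+8) = 5 × 0.68270^1 × 0.31730^4 = 0.034600
P(M+10) = 0.31730^5 = 0.003216
The M+2 peak is largest (0.344635); scaling to 100 gives 43.03 : 100.00 : 92.95 : 43.20 : 10.04 : 0.93.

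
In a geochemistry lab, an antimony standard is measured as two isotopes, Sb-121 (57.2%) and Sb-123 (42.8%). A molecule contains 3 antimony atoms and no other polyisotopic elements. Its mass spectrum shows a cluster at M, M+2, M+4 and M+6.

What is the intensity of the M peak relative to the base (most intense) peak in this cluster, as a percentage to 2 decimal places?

Term probabilities: M 0.1871, M+2 0.4201, M+4 0.3143, M+6 0.0784. Base peak = M+2.
P(M+2) = C(3,1) × 0.572^2 × 0.428^1 = 3 × 0.327184 × 0.4280 = 0.420104 (base)
P(M) = C(3,0) × 0.572^3 × 0.428^0 = 1 × 0.18714925 × 1.0000 = 0.187149
Relative intensity = 0.187149 / 0.420104 × 100 = 44.55

44.55%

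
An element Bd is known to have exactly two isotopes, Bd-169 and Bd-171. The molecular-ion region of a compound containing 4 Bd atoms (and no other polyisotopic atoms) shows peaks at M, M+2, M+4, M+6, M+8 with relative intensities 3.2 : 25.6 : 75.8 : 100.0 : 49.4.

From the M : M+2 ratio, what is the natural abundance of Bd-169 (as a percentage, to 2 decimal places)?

33.33%

If p is the fraction of Bd that is Bd-169, then I(M+2)/I(M) = [C(4,1)·p^3·(1−p)] / p^4 = 4·(1−p)/p = 25.6/3.2 = 8.0000
(1−p)/p = 8.0000/4 = 2.0000  ⇒  p = 1/(1 + 2.0000) = 0.3333
Bd-169: 33.33%, Bd-171: 66.67%.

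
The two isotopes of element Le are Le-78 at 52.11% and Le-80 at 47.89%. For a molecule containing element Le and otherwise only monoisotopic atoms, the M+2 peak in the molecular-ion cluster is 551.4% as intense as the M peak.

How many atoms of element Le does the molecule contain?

6

The M+2/M ratio from n Le atoms is n · q/p = n · 0.4789/0.5211.
n = 5.514 × 0.5211/0.4789 = 6.00 ≈ 6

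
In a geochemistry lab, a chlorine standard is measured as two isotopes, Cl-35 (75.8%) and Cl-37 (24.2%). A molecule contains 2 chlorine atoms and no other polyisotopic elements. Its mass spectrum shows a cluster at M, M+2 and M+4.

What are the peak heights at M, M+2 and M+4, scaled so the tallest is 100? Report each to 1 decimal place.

Each Cl atom is independently Cl-35 (p = 0.758) or Cl-37 (q = 0.242); the cluster is the binomial expansion (p + q)^2.
P(M) = 0.758^2 = 0.574564
P(M+2) = 2 × 0.758^1 × 0.242^1 = 0.366872
P(M+4) = 0.242^2 = 0.058564
The M peak is largest (0.574564); scaling to 100 gives 100.0 : 63.9 : 10.2.

100.0 : 63.9 : 10.2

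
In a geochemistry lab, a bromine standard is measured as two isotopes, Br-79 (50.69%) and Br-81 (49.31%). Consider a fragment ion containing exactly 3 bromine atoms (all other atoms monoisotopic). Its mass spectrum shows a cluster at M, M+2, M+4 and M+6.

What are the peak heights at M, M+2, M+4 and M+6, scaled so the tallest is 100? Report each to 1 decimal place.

34.3 : 100.0 : 97.3 : 31.5

The 3 Br atoms are independent, so intensities follow the terms of (0.5069 + 0.4931)^3.
P(M) = 0.5069^3 = 0.130247
P(M+2) = 3 × 0.5069^2 × 0.4931^1 = 0.380103
P(M+4) = 3 × 0.5069^1 × 0.4931^2 = 0.369755
P(M+6) = 0.4931^3 = 0.119896
The M+2 peak is largest (0.380103); scaling to 100 gives 34.3 : 100.0 : 97.3 : 31.5.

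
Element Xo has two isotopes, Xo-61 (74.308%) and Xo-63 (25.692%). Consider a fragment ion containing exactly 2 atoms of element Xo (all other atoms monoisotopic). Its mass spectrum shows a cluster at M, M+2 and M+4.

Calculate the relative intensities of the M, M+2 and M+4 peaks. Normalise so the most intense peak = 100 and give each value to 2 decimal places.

The 2 Xo atoms are independent, so intensities follow the terms of (0.74308 + 0.25692)^2.
P(M) = 0.74308^2 = 0.552168
P(M+2) = 2 × 0.74308^1 × 0.25692^1 = 0.381824
P(M+4) = 0.25692^2 = 0.066008
The M peak is largest (0.552168); scaling to 100 gives 100.00 : 69.15 : 11.95.

100.00 : 69.15 : 11.95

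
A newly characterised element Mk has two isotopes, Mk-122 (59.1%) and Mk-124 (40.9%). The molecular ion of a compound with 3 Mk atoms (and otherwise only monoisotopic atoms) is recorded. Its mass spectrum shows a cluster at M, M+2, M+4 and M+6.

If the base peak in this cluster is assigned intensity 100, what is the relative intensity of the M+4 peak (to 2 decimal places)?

Term probabilities: M 0.2064, M+2 0.4286, M+4 0.2966, M+6 0.0684. Base peak = M+2.
P(M+2) = C(3,1) × 0.591^2 × 0.409^1 = 3 × 0.349281 × 0.4090 = 0.428568 (base)
P(M+4) = C(3,2) × 0.591^1 × 0.409^2 = 3 × 0.5910 × 0.167281 = 0.296589
Relative intensity = 0.296589 / 0.428568 × 100 = 69.20

69.20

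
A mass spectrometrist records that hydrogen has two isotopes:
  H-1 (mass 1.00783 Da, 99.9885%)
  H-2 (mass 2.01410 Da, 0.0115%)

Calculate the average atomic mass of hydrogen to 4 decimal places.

Average mass = Σ (abundance × isotope mass) = 0.999885 × 1.00783 + 0.000115 × 2.01410
= 1.007714 + 0.000232 = 1.007946 Da

1.0079 Da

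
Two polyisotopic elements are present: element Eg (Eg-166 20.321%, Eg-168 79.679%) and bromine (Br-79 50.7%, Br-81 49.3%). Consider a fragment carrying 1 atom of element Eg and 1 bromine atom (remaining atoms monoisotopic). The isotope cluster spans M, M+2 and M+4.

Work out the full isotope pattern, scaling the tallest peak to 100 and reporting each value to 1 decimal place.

Element Eg pattern (n=1): 0.20321 : 0.79679
Bromine pattern (n=1): 0.5070 : 0.4930
Convolve the two distributions (both contribute in 2-u steps):
  M: 0.20321×0.5070 = 0.103027
  M+2: 0.20321×0.4930 + 0.79679×0.5070 = 0.504155
  M+4: 0.79679×0.4930 = 0.392817
Scale to base peak (0.504155) = 100: 20.4 : 100.0 : 77.9

20.4 : 100.0 : 77.9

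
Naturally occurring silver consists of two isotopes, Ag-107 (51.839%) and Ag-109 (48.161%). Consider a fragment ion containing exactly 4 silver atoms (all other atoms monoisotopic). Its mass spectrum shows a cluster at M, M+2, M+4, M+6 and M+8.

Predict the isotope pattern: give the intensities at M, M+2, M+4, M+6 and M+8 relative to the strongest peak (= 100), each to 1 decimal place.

Expanding (0.51839 + 0.48161)^4:
P(M) = 0.51839^4 = 0.072215
P(M+2) = 4 × 0.51839^3 × 0.48161^1 = 0.268365
P(M+4) = 6 × 0.51839^2 × 0.48161^2 = 0.373986
P(M+6) = 4 × 0.51839^1 × 0.48161^3 = 0.231634
P(M+8) = 0.48161^4 = 0.053800
The M+4 peak is largest (0.373986); scaling to 100 gives 19.3 : 71.8 : 100.0 : 61.9 : 14.4.

19.3 : 71.8 : 100.0 : 61.9 : 14.4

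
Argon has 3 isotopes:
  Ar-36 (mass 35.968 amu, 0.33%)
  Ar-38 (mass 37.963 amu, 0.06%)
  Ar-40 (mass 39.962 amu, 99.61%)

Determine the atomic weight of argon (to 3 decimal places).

39.948 amu

Ar = Σ fᵢ·mᵢ = 0.0033 × 35.968 + 0.0006 × 37.963 + 0.9961 × 39.962
= 0.1187 + 0.0228 + 39.8061 = 39.9476 amu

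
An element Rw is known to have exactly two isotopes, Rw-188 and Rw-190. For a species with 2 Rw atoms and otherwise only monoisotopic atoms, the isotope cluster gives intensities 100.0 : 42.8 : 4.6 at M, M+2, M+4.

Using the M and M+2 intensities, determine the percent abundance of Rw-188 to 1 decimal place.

If p is the fraction of Rw that is Rw-188, then I(M+2)/I(M) = [C(2,1)·p^1·(1−p)] / p^2 = 2·(1−p)/p = 42.8/100.0 = 0.4280
(1−p)/p = 0.4280/2 = 0.2140  ⇒  p = 1/(1 + 0.2140) = 0.8237
Rw-188: 82.4%, Rw-190: 17.6%.

82.4%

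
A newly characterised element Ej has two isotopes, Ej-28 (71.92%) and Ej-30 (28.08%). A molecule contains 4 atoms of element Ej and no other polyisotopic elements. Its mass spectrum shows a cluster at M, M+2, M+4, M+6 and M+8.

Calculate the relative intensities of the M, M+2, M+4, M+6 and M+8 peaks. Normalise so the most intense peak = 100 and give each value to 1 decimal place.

64.0 : 100.0 : 58.6 : 15.2 : 1.5

Expanding (0.7192 + 0.2808)^4:
P(M) = 0.7192^4 = 0.267546
P(M+2) = 4 × 0.7192^3 × 0.2808^1 = 0.417836
P(M+4) = 6 × 0.7192^2 × 0.2808^2 = 0.244706
P(M+6) = 4 × 0.7192^1 × 0.2808^3 = 0.063694
P(M+8) = 0.2808^4 = 0.006217
The M+2 peak is largest (0.417836); scaling to 100 gives 64.0 : 100.0 : 58.6 : 15.2 : 1.5.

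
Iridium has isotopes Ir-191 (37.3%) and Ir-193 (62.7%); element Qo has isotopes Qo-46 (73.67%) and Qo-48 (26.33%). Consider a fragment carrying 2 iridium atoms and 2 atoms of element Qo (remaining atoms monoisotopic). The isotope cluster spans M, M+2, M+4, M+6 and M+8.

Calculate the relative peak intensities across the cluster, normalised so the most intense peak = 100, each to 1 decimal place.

Iridium pattern (n=2): 0.139129 : 0.467742 : 0.393129
Element Qo pattern (n=2): 0.54272689 : 0.38794622 : 0.06932689
Convolve the two distributions (both contribute in 2-u steps):
  M: 0.139129×0.54272689 = 0.075509
  M+2: 0.139129×0.38794622 + 0.467742×0.54272689 = 0.307831
  M+4: 0.139129×0.06932689 + 0.467742×0.38794622 + 0.393129×0.54272689 = 0.404466
  M+6: 0.467742×0.06932689 + 0.393129×0.38794622 = 0.184940
  M+8: 0.393129×0.06932689 = 0.027254
Scale to base peak (0.404466) = 100: 18.7 : 76.1 : 100.0 : 45.7 : 6.7

18.7 : 76.1 : 100.0 : 45.7 : 6.7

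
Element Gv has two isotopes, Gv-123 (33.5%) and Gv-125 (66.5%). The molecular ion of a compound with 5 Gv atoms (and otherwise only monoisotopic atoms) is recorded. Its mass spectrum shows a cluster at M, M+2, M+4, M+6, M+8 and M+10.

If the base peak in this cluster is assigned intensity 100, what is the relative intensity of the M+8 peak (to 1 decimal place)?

Binomial terms of (0.335 + 0.665)^5: M 0.0042, M+2 0.0419, M+4 0.1663, M+6 0.3300, M+8 0.3276, M+10 0.1300 → M+6 is the base peak.
P(M+6) = C(5,3) × 0.335^2 × 0.665^3 = 10 × 0.112225 × 0.29407963 = 0.330031 (base)
P(M+8) = C(5,4) × 0.335^1 × 0.665^4 = 5 × 0.3350 × 0.19556295 = 0.327568
Relative intensity = 0.327568 / 0.330031 × 100 = 99.3

99.3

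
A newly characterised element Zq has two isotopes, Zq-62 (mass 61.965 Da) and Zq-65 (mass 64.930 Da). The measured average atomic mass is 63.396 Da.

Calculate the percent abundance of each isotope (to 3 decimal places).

Zq-62: 51.737%, Zq-65: 48.263%

Let x be the fractional abundance of Zq-62; then Zq-65 has abundance 1 − x.
61.965·x + 64.930·(1 − x) = 63.396
(61.965 − 64.930)·x = 63.396 − 64.930
x = -1.534 / -2.965 = 0.51737 → 51.737% Zq-62, 48.263% Zq-65.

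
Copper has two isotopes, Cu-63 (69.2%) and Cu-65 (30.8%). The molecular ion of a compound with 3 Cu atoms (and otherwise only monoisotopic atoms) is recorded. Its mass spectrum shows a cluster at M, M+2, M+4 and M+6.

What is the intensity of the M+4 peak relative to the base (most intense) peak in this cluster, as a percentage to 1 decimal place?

44.5%

Term probabilities: M 0.3314, M+2 0.4425, M+4 0.1969, M+6 0.0292. Base peak = M+2.
P(M+2) = C(3,1) × 0.692^2 × 0.308^1 = 3 × 0.478864 × 0.3080 = 0.442470 (base)
P(M+4) = C(3,2) × 0.692^1 × 0.308^2 = 3 × 0.6920 × 0.094864 = 0.196938
Relative intensity = 0.196938 / 0.442470 × 100 = 44.5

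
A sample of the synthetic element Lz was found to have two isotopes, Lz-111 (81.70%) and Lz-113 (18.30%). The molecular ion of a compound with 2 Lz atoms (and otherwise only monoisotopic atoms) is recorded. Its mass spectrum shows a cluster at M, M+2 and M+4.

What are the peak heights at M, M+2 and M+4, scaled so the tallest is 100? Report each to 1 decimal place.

100.0 : 44.8 : 5.0

Each Lz atom is independently Lz-111 (p = 0.8170) or Lz-113 (q = 0.1830); the cluster is the binomial expansion (p + q)^2.
P(M) = 0.8170^2 = 0.667489
P(M+2) = 2 × 0.8170^1 × 0.1830^1 = 0.299022
P(M+4) = 0.1830^2 = 0.033489
The M peak is largest (0.667489); scaling to 100 gives 100.0 : 44.8 : 5.0.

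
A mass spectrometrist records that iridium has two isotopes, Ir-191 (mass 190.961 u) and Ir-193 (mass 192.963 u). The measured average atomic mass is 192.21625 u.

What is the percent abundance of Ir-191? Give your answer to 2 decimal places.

37.30%

With x = fraction of Ir-191 (so Ir-193 is 1 − x):
190.961·x + 192.963·(1 − x) = 192.21625
(190.961 − 192.963)·x = 192.21625 − 192.963
x = -0.74675 / -2.002 = 0.37300 → 37.30% Ir-191, 62.70% Ir-193.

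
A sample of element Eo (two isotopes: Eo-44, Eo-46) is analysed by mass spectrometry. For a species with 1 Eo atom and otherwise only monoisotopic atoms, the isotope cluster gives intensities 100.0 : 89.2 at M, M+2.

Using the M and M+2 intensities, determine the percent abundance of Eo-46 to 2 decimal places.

Write p for the Eo-44 fraction. I(M+2)/I(M) = [C(1,1)·p^0·(1−p)] / p^1 = 1·(1−p)/p = 89.2/100.0 = 0.8920
(1−p)/p = 0.8920/1 = 0.8920  ⇒  p = 1/(1 + 0.8920) = 0.5285
Eo-44: 52.85%, Eo-46: 47.15%.

47.15%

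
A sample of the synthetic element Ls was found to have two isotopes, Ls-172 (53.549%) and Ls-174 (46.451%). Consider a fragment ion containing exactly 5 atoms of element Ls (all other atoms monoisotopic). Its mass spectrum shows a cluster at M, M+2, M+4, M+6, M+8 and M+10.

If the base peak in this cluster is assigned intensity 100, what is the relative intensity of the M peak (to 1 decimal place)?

(0.53549 + 0.46451)^5 gives M 0.0440, M+2 0.1910, M+4 0.3313, M+6 0.2874, M+8 0.1247, M+10 0.0216; the largest is M+4.
P(M+4) = C(5,2) × 0.53549^3 × 0.46451^2 = 10 × 0.15355151 × 0.21576954 = 0.331317 (base)
P(M) = C(5,0) × 0.53549^5 × 0.46451^0 = 1 × 0.04403083 × 1.0000 = 0.044031
Relative intensity = 0.044031 / 0.331317 × 100 = 13.3

13.3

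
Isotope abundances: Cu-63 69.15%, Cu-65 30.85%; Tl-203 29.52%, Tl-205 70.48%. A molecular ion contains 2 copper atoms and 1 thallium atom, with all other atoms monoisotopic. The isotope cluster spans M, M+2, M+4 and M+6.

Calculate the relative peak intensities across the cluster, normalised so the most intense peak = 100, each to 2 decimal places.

Copper pattern (n=2): 0.47817225 : 0.4266555 : 0.09517225
Thallium pattern (n=1): 0.2952 : 0.7048
Convolve the two distributions (both contribute in 2-u steps):
  M: 0.47817225×0.2952 = 0.141156
  M+2: 0.47817225×0.7048 + 0.4266555×0.2952 = 0.462965
  M+4: 0.4266555×0.7048 + 0.09517225×0.2952 = 0.328802
  M+6: 0.09517225×0.7048 = 0.067077
Scale to base peak (0.462965) = 100: 30.49 : 100.00 : 71.02 : 14.49

30.49 : 100.00 : 71.02 : 14.49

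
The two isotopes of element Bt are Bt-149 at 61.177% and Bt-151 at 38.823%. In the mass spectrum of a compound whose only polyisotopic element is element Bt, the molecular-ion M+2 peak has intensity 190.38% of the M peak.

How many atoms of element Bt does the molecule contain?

3

With n Bt atoms, P(M+2)/P(M) = C(n,1)·p^(n−1)q / p^n = n·q/p = n · 0.38823/0.61177.
n = 1.9038 × 0.61177/0.38823 = 3.00 ≈ 3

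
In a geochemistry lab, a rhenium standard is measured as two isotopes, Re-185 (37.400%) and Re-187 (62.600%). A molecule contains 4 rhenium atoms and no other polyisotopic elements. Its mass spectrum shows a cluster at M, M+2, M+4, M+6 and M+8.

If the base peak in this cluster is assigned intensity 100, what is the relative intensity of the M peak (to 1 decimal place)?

(0.37400 + 0.62600)^4 gives M 0.0196, M+2 0.1310, M+4 0.3289, M+6 0.3670, M+8 0.1536; the largest is M+6.
P(M+6) = C(4,3) × 0.37400^1 × 0.62600^3 = 4 × 0.3740 × 0.24531438 = 0.366990 (base)
P(M) = C(4,0) × 0.37400^4 × 0.62600^0 = 1 × 0.0195653 × 1.0000 = 0.019565
Relative intensity = 0.019565 / 0.366990 × 100 = 5.3

5.3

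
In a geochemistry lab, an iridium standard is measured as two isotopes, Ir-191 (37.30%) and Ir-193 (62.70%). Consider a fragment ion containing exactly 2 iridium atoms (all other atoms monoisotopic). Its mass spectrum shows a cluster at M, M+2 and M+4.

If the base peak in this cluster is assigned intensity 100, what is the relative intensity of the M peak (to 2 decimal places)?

29.74

(0.3730 + 0.6270)^2 gives M 0.1391, M+2 0.4677, M+4 0.3931; the largest is M+2.
P(M+2) = C(2,1) × 0.3730^1 × 0.6270^1 = 2 × 0.3730 × 0.6270 = 0.467742 (base)
P(M) = C(2,0) × 0.3730^2 × 0.6270^0 = 1 × 0.139129 × 1.0000 = 0.139129
Relative intensity = 0.139129 / 0.467742 × 100 = 29.74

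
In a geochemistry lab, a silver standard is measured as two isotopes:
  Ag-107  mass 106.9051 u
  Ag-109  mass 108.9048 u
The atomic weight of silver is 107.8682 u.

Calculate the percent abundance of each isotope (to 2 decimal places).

With x = fraction of Ag-107 (so Ag-109 is 1 − x):
106.9051·x + 108.9048·(1 − x) = 107.8682
(106.9051 − 108.9048)·x = 107.8682 − 108.9048
x = -1.0366 / -1.9997 = 0.51838 → 51.84% Ag-107, 48.16% Ag-109.

Ag-107: 51.84%, Ag-109: 48.16%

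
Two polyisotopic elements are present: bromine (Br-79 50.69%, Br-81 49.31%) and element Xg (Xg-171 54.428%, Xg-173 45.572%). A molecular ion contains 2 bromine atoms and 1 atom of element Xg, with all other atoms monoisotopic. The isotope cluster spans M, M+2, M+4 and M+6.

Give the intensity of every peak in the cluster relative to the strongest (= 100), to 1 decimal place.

Bromine pattern (n=2): 0.25694761 : 0.49990478 : 0.24314761
Element Xg pattern (n=1): 0.54428 : 0.45572
Convolve the two distributions (both contribute in 2-u steps):
  M: 0.25694761×0.54428 = 0.139851
  M+2: 0.25694761×0.45572 + 0.49990478×0.54428 = 0.389184
  M+4: 0.49990478×0.45572 + 0.24314761×0.54428 = 0.360157
  M+6: 0.24314761×0.45572 = 0.110807
Scale to base peak (0.389184) = 100: 35.9 : 100.0 : 92.5 : 28.5

35.9 : 100.0 : 92.5 : 28.5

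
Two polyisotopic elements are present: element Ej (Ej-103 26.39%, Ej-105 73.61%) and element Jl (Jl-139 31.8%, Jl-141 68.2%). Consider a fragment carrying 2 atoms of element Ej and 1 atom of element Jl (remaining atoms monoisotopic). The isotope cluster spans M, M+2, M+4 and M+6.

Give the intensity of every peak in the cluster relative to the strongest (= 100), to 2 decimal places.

Element Ej pattern (n=2): 0.06964321 : 0.38851358 : 0.54184321
Element Jl pattern (n=1): 0.3180 : 0.6820
Convolve the two distributions (both contribute in 2-u steps):
  M: 0.06964321×0.3180 = 0.022147
  M+2: 0.06964321×0.6820 + 0.38851358×0.3180 = 0.171044
  M+4: 0.38851358×0.6820 + 0.54184321×0.3180 = 0.437272
  M+6: 0.54184321×0.6820 = 0.369537
Scale to base peak (0.437272) = 100: 5.06 : 39.12 : 100.00 : 84.51

5.06 : 39.12 : 100.00 : 84.51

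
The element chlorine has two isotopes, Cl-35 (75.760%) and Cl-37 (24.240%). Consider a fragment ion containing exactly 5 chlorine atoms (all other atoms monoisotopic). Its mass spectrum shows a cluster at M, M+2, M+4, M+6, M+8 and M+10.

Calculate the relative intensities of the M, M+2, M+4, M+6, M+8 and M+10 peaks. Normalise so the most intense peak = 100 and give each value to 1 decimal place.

62.5 : 100.0 : 64.0 : 20.5 : 3.3 : 0.2

Expanding (0.75760 + 0.24240)^5:
P(M) = 0.75760^5 = 0.249574
P(M+2) = 5 × 0.75760^4 × 0.24240^1 = 0.399266
P(M+4) = 10 × 0.75760^3 × 0.24240^2 = 0.255497
P(M+6) = 10 × 0.75760^2 × 0.24240^3 = 0.081748
P(M+8) = 5 × 0.75760^1 × 0.24240^4 = 0.013078
P(M+10) = 0.24240^5 = 0.000837
The M+2 peak is largest (0.399266); scaling to 100 gives 62.5 : 100.0 : 64.0 : 20.5 : 3.3 : 0.2.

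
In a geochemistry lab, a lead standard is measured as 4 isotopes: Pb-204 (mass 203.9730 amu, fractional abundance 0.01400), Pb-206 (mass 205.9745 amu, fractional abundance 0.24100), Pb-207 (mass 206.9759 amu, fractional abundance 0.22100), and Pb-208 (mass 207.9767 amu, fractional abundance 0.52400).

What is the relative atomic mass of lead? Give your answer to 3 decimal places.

207.217 amu

Average mass = Σ (abundance × isotope mass) = 0.01400 × 203.9730 + 0.24100 × 205.9745 + 0.22100 × 206.9759 + 0.52400 × 207.9767
= 2.85562 + 49.63985 + 45.74167 + 108.97979 = 207.21693 amu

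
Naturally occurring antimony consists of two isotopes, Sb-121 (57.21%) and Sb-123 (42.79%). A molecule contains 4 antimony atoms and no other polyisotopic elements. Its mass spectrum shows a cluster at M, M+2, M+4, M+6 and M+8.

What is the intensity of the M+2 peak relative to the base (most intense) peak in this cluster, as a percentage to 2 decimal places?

Binomial terms of (0.5721 + 0.4279)^4: M 0.1071, M+2 0.3205, M+4 0.3596, M+6 0.1793, M+8 0.0335 → M+4 is the base peak.
P(M+4) = C(4,2) × 0.5721^2 × 0.4279^2 = 6 × 0.32729841 × 0.18309841 = 0.359567 (base)
P(M+2) = C(4,1) × 0.5721^3 × 0.4279^1 = 4 × 0.18724742 × 0.4279 = 0.320493
Relative intensity = 0.320493 / 0.359567 × 100 = 89.13

89.13%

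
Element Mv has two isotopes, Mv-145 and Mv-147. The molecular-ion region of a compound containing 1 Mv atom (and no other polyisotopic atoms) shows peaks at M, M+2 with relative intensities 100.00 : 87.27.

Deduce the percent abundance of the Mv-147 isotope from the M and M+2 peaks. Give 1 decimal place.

46.6%

If p is the fraction of Mv that is Mv-145, then I(M+2)/I(M) = [C(1,1)·p^0·(1−p)] / p^1 = 1·(1−p)/p = 87.27/100.00 = 0.8727
(1−p)/p = 0.8727/1 = 0.8727  ⇒  p = 1/(1 + 0.8727) = 0.5340
Mv-145: 53.4%, Mv-147: 46.6%.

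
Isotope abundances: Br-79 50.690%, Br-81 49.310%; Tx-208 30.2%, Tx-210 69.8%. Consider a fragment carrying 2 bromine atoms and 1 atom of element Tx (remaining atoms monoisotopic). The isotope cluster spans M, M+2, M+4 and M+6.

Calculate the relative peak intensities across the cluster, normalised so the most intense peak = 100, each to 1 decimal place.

Bromine pattern (n=2): 0.25694761 : 0.49990478 : 0.24314761
Element Tx pattern (n=1): 0.3020 : 0.6980
Convolve the two distributions (both contribute in 2-u steps):
  M: 0.25694761×0.3020 = 0.077598
  M+2: 0.25694761×0.6980 + 0.49990478×0.3020 = 0.330321
  M+4: 0.49990478×0.6980 + 0.24314761×0.3020 = 0.422364
  M+6: 0.24314761×0.6980 = 0.169717
Scale to base peak (0.422364) = 100: 18.4 : 78.2 : 100.0 : 40.2

18.4 : 78.2 : 100.0 : 40.2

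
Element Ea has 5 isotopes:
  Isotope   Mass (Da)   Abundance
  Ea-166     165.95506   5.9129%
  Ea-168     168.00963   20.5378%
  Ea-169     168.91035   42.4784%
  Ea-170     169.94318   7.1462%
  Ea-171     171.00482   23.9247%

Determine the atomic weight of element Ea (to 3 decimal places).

169.126 Da

The abundance-weighted mean is 0.059129 × 165.95506 + 0.205378 × 168.00963 + 0.424784 × 168.91035 + 0.071462 × 169.94318 + 0.239247 × 171.00482
= 9.812757 + 34.505482 + 71.750414 + 12.144480 + 40.912390 = 169.125523 Da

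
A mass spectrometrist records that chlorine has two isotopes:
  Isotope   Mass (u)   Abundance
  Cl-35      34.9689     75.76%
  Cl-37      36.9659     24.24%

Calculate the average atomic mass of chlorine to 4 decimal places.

35.4530 u

Weight each isotope mass by its fractional abundance: 0.7576 × 34.9689 + 0.2424 × 36.9659
= 26.49244 + 8.96053 = 35.45297 u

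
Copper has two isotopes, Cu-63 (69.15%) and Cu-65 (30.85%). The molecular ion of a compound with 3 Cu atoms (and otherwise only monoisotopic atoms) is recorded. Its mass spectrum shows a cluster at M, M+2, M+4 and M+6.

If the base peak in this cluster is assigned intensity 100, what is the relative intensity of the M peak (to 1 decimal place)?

(0.6915 + 0.3085)^3 gives M 0.3307, M+2 0.4425, M+4 0.1974, M+6 0.0294; the largest is M+2.
P(M+2) = C(3,1) × 0.6915^2 × 0.3085^1 = 3 × 0.47817225 × 0.3085 = 0.442548 (base)
P(M) = C(3,0) × 0.6915^3 × 0.3085^0 = 1 × 0.33065611 × 1.0000 = 0.330656
Relative intensity = 0.330656 / 0.442548 × 100 = 74.7

74.7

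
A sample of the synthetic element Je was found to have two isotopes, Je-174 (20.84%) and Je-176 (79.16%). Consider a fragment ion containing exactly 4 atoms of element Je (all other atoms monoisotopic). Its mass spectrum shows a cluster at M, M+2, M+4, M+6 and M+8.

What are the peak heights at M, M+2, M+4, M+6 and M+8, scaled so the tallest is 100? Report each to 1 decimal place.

0.5 : 6.9 : 39.5 : 100.0 : 95.0

Each Je atom is independently Je-174 (p = 0.2084) or Je-176 (q = 0.7916); the cluster is the binomial expansion (p + q)^4.
P(M) = 0.2084^4 = 0.001886
P(M+2) = 4 × 0.2084^3 × 0.7916^1 = 0.028659
P(M+4) = 6 × 0.2084^2 × 0.7916^2 = 0.163289
P(M+6) = 4 × 0.2084^1 × 0.7916^3 = 0.413500
P(M+8) = 0.7916^4 = 0.392666
The M+6 peak is largest (0.413500); scaling to 100 gives 0.5 : 6.9 : 39.5 : 100.0 : 95.0.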